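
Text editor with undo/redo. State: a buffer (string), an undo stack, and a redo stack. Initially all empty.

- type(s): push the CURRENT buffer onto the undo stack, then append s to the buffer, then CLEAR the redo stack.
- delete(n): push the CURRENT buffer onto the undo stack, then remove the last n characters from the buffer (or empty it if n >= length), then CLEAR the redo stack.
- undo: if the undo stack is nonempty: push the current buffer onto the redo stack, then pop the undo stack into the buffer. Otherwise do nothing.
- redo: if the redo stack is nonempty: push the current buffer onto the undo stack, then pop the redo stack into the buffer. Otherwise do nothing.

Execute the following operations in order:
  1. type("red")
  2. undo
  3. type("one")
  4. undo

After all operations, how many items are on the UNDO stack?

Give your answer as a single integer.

After op 1 (type): buf='red' undo_depth=1 redo_depth=0
After op 2 (undo): buf='(empty)' undo_depth=0 redo_depth=1
After op 3 (type): buf='one' undo_depth=1 redo_depth=0
After op 4 (undo): buf='(empty)' undo_depth=0 redo_depth=1

Answer: 0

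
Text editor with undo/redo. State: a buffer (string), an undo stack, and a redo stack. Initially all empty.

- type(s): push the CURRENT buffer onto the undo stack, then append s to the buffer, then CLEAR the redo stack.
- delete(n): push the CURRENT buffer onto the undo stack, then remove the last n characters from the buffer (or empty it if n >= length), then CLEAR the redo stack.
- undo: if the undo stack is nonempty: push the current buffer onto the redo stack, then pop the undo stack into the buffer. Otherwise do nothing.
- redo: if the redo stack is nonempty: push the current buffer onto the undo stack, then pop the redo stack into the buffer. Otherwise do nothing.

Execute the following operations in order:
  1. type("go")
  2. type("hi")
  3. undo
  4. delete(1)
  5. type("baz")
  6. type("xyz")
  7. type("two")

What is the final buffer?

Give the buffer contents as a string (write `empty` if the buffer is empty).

Answer: gbazxyztwo

Derivation:
After op 1 (type): buf='go' undo_depth=1 redo_depth=0
After op 2 (type): buf='gohi' undo_depth=2 redo_depth=0
After op 3 (undo): buf='go' undo_depth=1 redo_depth=1
After op 4 (delete): buf='g' undo_depth=2 redo_depth=0
After op 5 (type): buf='gbaz' undo_depth=3 redo_depth=0
After op 6 (type): buf='gbazxyz' undo_depth=4 redo_depth=0
After op 7 (type): buf='gbazxyztwo' undo_depth=5 redo_depth=0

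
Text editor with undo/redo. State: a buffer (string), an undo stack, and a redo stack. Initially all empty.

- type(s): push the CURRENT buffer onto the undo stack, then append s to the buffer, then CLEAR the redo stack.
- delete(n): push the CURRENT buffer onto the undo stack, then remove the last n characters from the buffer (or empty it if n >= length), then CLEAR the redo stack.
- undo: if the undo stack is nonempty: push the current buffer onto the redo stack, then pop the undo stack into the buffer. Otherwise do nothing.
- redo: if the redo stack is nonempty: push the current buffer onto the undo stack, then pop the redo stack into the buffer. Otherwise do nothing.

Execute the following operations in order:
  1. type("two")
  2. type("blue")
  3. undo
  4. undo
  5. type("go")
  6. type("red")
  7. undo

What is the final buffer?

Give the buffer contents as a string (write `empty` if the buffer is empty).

After op 1 (type): buf='two' undo_depth=1 redo_depth=0
After op 2 (type): buf='twoblue' undo_depth=2 redo_depth=0
After op 3 (undo): buf='two' undo_depth=1 redo_depth=1
After op 4 (undo): buf='(empty)' undo_depth=0 redo_depth=2
After op 5 (type): buf='go' undo_depth=1 redo_depth=0
After op 6 (type): buf='gored' undo_depth=2 redo_depth=0
After op 7 (undo): buf='go' undo_depth=1 redo_depth=1

Answer: go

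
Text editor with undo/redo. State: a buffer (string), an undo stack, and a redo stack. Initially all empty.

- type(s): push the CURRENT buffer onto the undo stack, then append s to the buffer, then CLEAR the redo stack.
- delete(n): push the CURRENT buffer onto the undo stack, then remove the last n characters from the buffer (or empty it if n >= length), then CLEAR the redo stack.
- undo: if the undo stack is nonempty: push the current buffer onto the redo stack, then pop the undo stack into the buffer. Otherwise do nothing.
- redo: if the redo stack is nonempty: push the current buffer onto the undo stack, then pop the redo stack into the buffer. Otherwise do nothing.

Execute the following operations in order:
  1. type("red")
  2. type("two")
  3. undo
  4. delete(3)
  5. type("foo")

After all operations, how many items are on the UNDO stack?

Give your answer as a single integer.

Answer: 3

Derivation:
After op 1 (type): buf='red' undo_depth=1 redo_depth=0
After op 2 (type): buf='redtwo' undo_depth=2 redo_depth=0
After op 3 (undo): buf='red' undo_depth=1 redo_depth=1
After op 4 (delete): buf='(empty)' undo_depth=2 redo_depth=0
After op 5 (type): buf='foo' undo_depth=3 redo_depth=0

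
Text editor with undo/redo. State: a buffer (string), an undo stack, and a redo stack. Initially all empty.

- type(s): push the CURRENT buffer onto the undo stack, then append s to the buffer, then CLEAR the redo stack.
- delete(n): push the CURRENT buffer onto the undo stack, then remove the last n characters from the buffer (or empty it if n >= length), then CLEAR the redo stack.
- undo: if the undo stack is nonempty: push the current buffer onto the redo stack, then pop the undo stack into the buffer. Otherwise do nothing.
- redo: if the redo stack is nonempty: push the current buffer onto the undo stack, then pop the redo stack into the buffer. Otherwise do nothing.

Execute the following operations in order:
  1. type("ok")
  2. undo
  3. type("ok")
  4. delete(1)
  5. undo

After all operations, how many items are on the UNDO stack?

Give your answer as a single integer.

After op 1 (type): buf='ok' undo_depth=1 redo_depth=0
After op 2 (undo): buf='(empty)' undo_depth=0 redo_depth=1
After op 3 (type): buf='ok' undo_depth=1 redo_depth=0
After op 4 (delete): buf='o' undo_depth=2 redo_depth=0
After op 5 (undo): buf='ok' undo_depth=1 redo_depth=1

Answer: 1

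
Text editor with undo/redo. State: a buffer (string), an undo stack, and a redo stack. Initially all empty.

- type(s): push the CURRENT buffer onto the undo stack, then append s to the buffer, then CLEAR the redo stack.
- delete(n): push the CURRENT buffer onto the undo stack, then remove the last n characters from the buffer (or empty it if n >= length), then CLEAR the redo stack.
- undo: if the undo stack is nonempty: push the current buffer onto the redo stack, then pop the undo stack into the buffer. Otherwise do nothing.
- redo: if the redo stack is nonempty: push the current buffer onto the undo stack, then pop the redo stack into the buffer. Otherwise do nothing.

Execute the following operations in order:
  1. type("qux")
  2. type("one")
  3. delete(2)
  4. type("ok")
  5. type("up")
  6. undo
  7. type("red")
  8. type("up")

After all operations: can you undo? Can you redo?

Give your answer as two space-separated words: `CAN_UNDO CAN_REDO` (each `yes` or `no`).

After op 1 (type): buf='qux' undo_depth=1 redo_depth=0
After op 2 (type): buf='quxone' undo_depth=2 redo_depth=0
After op 3 (delete): buf='quxo' undo_depth=3 redo_depth=0
After op 4 (type): buf='quxook' undo_depth=4 redo_depth=0
After op 5 (type): buf='quxookup' undo_depth=5 redo_depth=0
After op 6 (undo): buf='quxook' undo_depth=4 redo_depth=1
After op 7 (type): buf='quxookred' undo_depth=5 redo_depth=0
After op 8 (type): buf='quxookredup' undo_depth=6 redo_depth=0

Answer: yes no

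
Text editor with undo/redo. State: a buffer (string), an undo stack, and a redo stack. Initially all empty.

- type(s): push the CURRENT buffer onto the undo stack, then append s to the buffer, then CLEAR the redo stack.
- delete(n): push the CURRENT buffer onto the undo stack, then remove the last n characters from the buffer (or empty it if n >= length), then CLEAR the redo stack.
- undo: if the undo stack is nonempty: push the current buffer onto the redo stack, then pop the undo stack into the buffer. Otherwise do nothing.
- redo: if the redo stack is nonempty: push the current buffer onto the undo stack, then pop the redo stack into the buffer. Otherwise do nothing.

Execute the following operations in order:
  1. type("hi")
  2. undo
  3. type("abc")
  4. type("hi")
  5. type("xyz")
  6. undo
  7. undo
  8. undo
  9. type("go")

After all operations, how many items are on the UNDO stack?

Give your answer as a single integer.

Answer: 1

Derivation:
After op 1 (type): buf='hi' undo_depth=1 redo_depth=0
After op 2 (undo): buf='(empty)' undo_depth=0 redo_depth=1
After op 3 (type): buf='abc' undo_depth=1 redo_depth=0
After op 4 (type): buf='abchi' undo_depth=2 redo_depth=0
After op 5 (type): buf='abchixyz' undo_depth=3 redo_depth=0
After op 6 (undo): buf='abchi' undo_depth=2 redo_depth=1
After op 7 (undo): buf='abc' undo_depth=1 redo_depth=2
After op 8 (undo): buf='(empty)' undo_depth=0 redo_depth=3
After op 9 (type): buf='go' undo_depth=1 redo_depth=0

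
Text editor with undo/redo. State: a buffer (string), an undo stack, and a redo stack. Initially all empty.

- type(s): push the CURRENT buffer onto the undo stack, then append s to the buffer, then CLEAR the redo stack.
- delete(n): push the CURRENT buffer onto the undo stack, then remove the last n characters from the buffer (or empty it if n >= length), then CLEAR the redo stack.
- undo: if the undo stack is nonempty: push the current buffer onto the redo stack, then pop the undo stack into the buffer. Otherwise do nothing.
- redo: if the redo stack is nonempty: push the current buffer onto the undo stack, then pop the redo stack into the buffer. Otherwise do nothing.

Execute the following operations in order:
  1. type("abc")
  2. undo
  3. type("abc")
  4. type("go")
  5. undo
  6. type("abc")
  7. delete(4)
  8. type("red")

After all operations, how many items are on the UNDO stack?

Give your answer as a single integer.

Answer: 4

Derivation:
After op 1 (type): buf='abc' undo_depth=1 redo_depth=0
After op 2 (undo): buf='(empty)' undo_depth=0 redo_depth=1
After op 3 (type): buf='abc' undo_depth=1 redo_depth=0
After op 4 (type): buf='abcgo' undo_depth=2 redo_depth=0
After op 5 (undo): buf='abc' undo_depth=1 redo_depth=1
After op 6 (type): buf='abcabc' undo_depth=2 redo_depth=0
After op 7 (delete): buf='ab' undo_depth=3 redo_depth=0
After op 8 (type): buf='abred' undo_depth=4 redo_depth=0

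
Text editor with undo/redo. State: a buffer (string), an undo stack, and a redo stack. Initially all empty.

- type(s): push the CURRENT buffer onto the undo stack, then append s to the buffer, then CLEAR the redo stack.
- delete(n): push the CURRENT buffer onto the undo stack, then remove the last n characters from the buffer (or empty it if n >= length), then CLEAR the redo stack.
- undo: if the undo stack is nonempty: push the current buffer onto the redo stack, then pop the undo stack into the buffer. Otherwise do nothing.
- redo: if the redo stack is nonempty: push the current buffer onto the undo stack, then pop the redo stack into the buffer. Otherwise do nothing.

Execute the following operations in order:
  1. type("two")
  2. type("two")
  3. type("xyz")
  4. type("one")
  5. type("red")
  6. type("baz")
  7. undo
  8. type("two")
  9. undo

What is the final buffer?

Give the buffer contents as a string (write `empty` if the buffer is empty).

After op 1 (type): buf='two' undo_depth=1 redo_depth=0
After op 2 (type): buf='twotwo' undo_depth=2 redo_depth=0
After op 3 (type): buf='twotwoxyz' undo_depth=3 redo_depth=0
After op 4 (type): buf='twotwoxyzone' undo_depth=4 redo_depth=0
After op 5 (type): buf='twotwoxyzonered' undo_depth=5 redo_depth=0
After op 6 (type): buf='twotwoxyzoneredbaz' undo_depth=6 redo_depth=0
After op 7 (undo): buf='twotwoxyzonered' undo_depth=5 redo_depth=1
After op 8 (type): buf='twotwoxyzoneredtwo' undo_depth=6 redo_depth=0
After op 9 (undo): buf='twotwoxyzonered' undo_depth=5 redo_depth=1

Answer: twotwoxyzonered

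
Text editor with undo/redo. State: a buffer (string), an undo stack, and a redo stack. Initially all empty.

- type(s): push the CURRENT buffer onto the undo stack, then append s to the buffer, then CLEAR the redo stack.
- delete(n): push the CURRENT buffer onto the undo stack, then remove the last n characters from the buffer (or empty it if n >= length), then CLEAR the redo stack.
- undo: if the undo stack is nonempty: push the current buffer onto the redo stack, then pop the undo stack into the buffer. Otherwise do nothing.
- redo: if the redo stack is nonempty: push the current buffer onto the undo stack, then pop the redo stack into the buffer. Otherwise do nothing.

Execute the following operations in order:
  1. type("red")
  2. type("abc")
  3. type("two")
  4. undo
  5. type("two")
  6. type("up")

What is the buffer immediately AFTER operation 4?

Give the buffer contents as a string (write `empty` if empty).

After op 1 (type): buf='red' undo_depth=1 redo_depth=0
After op 2 (type): buf='redabc' undo_depth=2 redo_depth=0
After op 3 (type): buf='redabctwo' undo_depth=3 redo_depth=0
After op 4 (undo): buf='redabc' undo_depth=2 redo_depth=1

Answer: redabc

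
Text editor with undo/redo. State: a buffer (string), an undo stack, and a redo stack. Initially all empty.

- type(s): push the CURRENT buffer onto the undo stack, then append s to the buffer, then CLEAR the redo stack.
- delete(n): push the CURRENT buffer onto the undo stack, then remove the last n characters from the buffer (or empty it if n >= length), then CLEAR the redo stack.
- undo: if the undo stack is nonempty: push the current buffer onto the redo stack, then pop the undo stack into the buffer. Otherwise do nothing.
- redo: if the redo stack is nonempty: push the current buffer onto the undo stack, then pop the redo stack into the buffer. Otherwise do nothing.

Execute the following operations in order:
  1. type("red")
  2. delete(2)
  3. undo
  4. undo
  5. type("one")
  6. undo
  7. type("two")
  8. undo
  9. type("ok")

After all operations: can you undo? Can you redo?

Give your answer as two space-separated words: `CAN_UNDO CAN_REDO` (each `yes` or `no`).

Answer: yes no

Derivation:
After op 1 (type): buf='red' undo_depth=1 redo_depth=0
After op 2 (delete): buf='r' undo_depth=2 redo_depth=0
After op 3 (undo): buf='red' undo_depth=1 redo_depth=1
After op 4 (undo): buf='(empty)' undo_depth=0 redo_depth=2
After op 5 (type): buf='one' undo_depth=1 redo_depth=0
After op 6 (undo): buf='(empty)' undo_depth=0 redo_depth=1
After op 7 (type): buf='two' undo_depth=1 redo_depth=0
After op 8 (undo): buf='(empty)' undo_depth=0 redo_depth=1
After op 9 (type): buf='ok' undo_depth=1 redo_depth=0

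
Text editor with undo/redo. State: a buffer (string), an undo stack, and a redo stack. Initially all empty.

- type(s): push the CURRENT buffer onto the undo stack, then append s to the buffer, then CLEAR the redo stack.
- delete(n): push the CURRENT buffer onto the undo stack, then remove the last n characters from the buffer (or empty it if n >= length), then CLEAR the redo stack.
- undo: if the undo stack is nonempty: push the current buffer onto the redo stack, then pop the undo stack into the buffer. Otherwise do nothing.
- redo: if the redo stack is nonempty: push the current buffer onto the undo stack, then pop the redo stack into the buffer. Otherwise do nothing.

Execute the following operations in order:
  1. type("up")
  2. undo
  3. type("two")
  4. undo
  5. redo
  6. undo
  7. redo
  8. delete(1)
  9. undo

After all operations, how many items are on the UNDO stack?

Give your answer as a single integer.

After op 1 (type): buf='up' undo_depth=1 redo_depth=0
After op 2 (undo): buf='(empty)' undo_depth=0 redo_depth=1
After op 3 (type): buf='two' undo_depth=1 redo_depth=0
After op 4 (undo): buf='(empty)' undo_depth=0 redo_depth=1
After op 5 (redo): buf='two' undo_depth=1 redo_depth=0
After op 6 (undo): buf='(empty)' undo_depth=0 redo_depth=1
After op 7 (redo): buf='two' undo_depth=1 redo_depth=0
After op 8 (delete): buf='tw' undo_depth=2 redo_depth=0
After op 9 (undo): buf='two' undo_depth=1 redo_depth=1

Answer: 1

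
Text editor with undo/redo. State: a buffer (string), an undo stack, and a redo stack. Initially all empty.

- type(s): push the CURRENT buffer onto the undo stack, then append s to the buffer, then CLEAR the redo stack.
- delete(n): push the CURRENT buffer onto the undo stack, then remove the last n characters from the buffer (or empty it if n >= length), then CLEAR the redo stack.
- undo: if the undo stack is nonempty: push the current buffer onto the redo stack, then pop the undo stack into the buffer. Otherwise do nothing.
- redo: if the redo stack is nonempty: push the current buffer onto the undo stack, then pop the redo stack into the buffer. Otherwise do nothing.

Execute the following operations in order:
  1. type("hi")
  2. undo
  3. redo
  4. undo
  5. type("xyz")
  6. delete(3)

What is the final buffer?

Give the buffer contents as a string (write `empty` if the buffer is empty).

Answer: empty

Derivation:
After op 1 (type): buf='hi' undo_depth=1 redo_depth=0
After op 2 (undo): buf='(empty)' undo_depth=0 redo_depth=1
After op 3 (redo): buf='hi' undo_depth=1 redo_depth=0
After op 4 (undo): buf='(empty)' undo_depth=0 redo_depth=1
After op 5 (type): buf='xyz' undo_depth=1 redo_depth=0
After op 6 (delete): buf='(empty)' undo_depth=2 redo_depth=0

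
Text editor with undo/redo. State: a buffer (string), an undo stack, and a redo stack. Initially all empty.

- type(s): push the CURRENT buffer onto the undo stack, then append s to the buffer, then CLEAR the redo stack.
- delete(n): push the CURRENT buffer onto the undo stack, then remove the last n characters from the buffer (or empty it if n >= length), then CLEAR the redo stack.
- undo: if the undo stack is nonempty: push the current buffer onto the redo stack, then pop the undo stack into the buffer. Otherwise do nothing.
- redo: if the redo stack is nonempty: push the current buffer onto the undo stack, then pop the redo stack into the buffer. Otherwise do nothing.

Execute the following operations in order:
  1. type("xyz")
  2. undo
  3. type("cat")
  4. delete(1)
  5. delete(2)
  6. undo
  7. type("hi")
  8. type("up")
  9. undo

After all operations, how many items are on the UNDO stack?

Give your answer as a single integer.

Answer: 3

Derivation:
After op 1 (type): buf='xyz' undo_depth=1 redo_depth=0
After op 2 (undo): buf='(empty)' undo_depth=0 redo_depth=1
After op 3 (type): buf='cat' undo_depth=1 redo_depth=0
After op 4 (delete): buf='ca' undo_depth=2 redo_depth=0
After op 5 (delete): buf='(empty)' undo_depth=3 redo_depth=0
After op 6 (undo): buf='ca' undo_depth=2 redo_depth=1
After op 7 (type): buf='cahi' undo_depth=3 redo_depth=0
After op 8 (type): buf='cahiup' undo_depth=4 redo_depth=0
After op 9 (undo): buf='cahi' undo_depth=3 redo_depth=1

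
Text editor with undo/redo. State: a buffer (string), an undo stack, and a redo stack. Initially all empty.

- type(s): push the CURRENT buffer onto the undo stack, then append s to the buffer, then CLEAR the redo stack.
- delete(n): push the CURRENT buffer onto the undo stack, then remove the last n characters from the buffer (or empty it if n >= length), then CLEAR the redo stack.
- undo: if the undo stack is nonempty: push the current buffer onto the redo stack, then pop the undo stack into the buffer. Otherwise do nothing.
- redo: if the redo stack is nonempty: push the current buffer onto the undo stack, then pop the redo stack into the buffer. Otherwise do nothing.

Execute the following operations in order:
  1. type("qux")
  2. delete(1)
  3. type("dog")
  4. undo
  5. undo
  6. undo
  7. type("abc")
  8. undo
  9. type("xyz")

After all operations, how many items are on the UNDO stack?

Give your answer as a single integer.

Answer: 1

Derivation:
After op 1 (type): buf='qux' undo_depth=1 redo_depth=0
After op 2 (delete): buf='qu' undo_depth=2 redo_depth=0
After op 3 (type): buf='qudog' undo_depth=3 redo_depth=0
After op 4 (undo): buf='qu' undo_depth=2 redo_depth=1
After op 5 (undo): buf='qux' undo_depth=1 redo_depth=2
After op 6 (undo): buf='(empty)' undo_depth=0 redo_depth=3
After op 7 (type): buf='abc' undo_depth=1 redo_depth=0
After op 8 (undo): buf='(empty)' undo_depth=0 redo_depth=1
After op 9 (type): buf='xyz' undo_depth=1 redo_depth=0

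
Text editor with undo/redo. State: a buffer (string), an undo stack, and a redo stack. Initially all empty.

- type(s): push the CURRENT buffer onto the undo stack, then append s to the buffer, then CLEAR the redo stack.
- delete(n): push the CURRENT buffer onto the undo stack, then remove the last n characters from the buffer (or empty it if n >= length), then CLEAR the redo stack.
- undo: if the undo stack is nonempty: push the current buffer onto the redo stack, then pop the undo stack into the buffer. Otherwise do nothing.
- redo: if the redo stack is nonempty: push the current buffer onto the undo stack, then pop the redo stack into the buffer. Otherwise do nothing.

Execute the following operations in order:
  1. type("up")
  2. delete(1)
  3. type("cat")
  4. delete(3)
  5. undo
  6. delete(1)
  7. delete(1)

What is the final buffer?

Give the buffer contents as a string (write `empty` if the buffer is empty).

Answer: uc

Derivation:
After op 1 (type): buf='up' undo_depth=1 redo_depth=0
After op 2 (delete): buf='u' undo_depth=2 redo_depth=0
After op 3 (type): buf='ucat' undo_depth=3 redo_depth=0
After op 4 (delete): buf='u' undo_depth=4 redo_depth=0
After op 5 (undo): buf='ucat' undo_depth=3 redo_depth=1
After op 6 (delete): buf='uca' undo_depth=4 redo_depth=0
After op 7 (delete): buf='uc' undo_depth=5 redo_depth=0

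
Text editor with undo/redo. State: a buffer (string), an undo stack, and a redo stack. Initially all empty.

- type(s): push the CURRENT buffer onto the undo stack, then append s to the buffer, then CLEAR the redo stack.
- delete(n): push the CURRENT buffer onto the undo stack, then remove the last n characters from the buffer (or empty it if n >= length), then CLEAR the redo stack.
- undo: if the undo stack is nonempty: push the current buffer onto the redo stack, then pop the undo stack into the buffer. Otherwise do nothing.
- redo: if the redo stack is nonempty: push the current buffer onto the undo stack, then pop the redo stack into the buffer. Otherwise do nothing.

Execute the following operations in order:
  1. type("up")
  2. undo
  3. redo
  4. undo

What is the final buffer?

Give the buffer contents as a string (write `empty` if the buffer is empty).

Answer: empty

Derivation:
After op 1 (type): buf='up' undo_depth=1 redo_depth=0
After op 2 (undo): buf='(empty)' undo_depth=0 redo_depth=1
After op 3 (redo): buf='up' undo_depth=1 redo_depth=0
After op 4 (undo): buf='(empty)' undo_depth=0 redo_depth=1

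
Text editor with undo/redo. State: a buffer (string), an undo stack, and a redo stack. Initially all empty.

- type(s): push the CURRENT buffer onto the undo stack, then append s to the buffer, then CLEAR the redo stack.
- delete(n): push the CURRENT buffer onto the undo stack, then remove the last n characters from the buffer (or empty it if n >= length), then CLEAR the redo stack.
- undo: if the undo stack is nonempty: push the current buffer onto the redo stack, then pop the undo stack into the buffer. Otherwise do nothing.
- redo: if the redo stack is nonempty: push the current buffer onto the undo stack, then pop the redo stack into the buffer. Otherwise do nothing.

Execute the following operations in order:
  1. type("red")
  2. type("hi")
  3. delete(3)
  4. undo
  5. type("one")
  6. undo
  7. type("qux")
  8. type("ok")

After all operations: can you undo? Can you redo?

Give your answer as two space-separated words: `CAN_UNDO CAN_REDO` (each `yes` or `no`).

After op 1 (type): buf='red' undo_depth=1 redo_depth=0
After op 2 (type): buf='redhi' undo_depth=2 redo_depth=0
After op 3 (delete): buf='re' undo_depth=3 redo_depth=0
After op 4 (undo): buf='redhi' undo_depth=2 redo_depth=1
After op 5 (type): buf='redhione' undo_depth=3 redo_depth=0
After op 6 (undo): buf='redhi' undo_depth=2 redo_depth=1
After op 7 (type): buf='redhiqux' undo_depth=3 redo_depth=0
After op 8 (type): buf='redhiquxok' undo_depth=4 redo_depth=0

Answer: yes no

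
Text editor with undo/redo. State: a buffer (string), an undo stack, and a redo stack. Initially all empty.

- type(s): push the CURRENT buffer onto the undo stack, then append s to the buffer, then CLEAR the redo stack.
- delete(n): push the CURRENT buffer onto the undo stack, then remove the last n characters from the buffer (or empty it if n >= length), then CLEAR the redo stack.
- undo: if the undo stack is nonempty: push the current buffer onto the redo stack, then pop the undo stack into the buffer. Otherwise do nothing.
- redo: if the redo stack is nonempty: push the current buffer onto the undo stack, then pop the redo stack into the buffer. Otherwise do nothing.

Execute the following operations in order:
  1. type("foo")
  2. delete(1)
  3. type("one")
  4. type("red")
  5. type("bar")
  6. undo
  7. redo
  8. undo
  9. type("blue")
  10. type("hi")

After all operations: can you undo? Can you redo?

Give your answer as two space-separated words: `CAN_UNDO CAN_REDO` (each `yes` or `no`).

After op 1 (type): buf='foo' undo_depth=1 redo_depth=0
After op 2 (delete): buf='fo' undo_depth=2 redo_depth=0
After op 3 (type): buf='foone' undo_depth=3 redo_depth=0
After op 4 (type): buf='foonered' undo_depth=4 redo_depth=0
After op 5 (type): buf='fooneredbar' undo_depth=5 redo_depth=0
After op 6 (undo): buf='foonered' undo_depth=4 redo_depth=1
After op 7 (redo): buf='fooneredbar' undo_depth=5 redo_depth=0
After op 8 (undo): buf='foonered' undo_depth=4 redo_depth=1
After op 9 (type): buf='fooneredblue' undo_depth=5 redo_depth=0
After op 10 (type): buf='fooneredbluehi' undo_depth=6 redo_depth=0

Answer: yes no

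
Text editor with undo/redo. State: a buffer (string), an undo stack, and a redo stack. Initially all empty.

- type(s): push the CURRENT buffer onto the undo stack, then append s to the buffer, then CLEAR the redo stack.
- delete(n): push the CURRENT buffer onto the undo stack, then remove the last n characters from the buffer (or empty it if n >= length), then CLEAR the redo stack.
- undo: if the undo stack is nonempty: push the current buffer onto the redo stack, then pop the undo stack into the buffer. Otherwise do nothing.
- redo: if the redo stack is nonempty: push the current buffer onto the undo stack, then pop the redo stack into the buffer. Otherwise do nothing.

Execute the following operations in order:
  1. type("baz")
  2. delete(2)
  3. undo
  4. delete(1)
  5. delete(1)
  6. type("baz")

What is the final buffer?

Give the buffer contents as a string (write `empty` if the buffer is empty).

Answer: bbaz

Derivation:
After op 1 (type): buf='baz' undo_depth=1 redo_depth=0
After op 2 (delete): buf='b' undo_depth=2 redo_depth=0
After op 3 (undo): buf='baz' undo_depth=1 redo_depth=1
After op 4 (delete): buf='ba' undo_depth=2 redo_depth=0
After op 5 (delete): buf='b' undo_depth=3 redo_depth=0
After op 6 (type): buf='bbaz' undo_depth=4 redo_depth=0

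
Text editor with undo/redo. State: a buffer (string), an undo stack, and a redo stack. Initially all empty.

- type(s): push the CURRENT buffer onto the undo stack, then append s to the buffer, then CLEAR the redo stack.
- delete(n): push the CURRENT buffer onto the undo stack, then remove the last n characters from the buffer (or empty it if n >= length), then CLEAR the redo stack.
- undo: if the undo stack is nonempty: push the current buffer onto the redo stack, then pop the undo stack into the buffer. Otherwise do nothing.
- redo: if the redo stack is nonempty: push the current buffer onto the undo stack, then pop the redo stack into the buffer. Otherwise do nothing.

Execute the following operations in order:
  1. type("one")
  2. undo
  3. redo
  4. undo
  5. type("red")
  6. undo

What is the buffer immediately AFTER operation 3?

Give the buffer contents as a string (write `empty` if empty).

Answer: one

Derivation:
After op 1 (type): buf='one' undo_depth=1 redo_depth=0
After op 2 (undo): buf='(empty)' undo_depth=0 redo_depth=1
After op 3 (redo): buf='one' undo_depth=1 redo_depth=0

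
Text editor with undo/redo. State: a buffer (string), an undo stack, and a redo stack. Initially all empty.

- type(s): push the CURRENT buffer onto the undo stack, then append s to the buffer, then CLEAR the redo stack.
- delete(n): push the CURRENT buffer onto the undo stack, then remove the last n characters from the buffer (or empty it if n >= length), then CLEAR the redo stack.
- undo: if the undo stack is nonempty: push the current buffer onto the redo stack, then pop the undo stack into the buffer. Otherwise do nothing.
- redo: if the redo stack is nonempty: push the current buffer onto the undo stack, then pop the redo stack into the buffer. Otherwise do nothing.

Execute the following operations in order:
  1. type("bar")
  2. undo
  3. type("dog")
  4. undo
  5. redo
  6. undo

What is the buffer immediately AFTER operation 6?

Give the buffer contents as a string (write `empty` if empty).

Answer: empty

Derivation:
After op 1 (type): buf='bar' undo_depth=1 redo_depth=0
After op 2 (undo): buf='(empty)' undo_depth=0 redo_depth=1
After op 3 (type): buf='dog' undo_depth=1 redo_depth=0
After op 4 (undo): buf='(empty)' undo_depth=0 redo_depth=1
After op 5 (redo): buf='dog' undo_depth=1 redo_depth=0
After op 6 (undo): buf='(empty)' undo_depth=0 redo_depth=1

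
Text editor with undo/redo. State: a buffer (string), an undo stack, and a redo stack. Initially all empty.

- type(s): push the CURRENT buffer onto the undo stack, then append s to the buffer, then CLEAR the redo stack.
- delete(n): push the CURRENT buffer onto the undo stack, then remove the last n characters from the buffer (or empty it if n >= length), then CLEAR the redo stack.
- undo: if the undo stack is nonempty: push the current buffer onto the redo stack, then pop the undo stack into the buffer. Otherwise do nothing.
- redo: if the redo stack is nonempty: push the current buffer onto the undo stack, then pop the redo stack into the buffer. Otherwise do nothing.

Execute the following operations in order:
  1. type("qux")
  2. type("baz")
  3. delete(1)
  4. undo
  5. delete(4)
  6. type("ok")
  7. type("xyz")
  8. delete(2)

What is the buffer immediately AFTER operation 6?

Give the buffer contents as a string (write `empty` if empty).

Answer: quok

Derivation:
After op 1 (type): buf='qux' undo_depth=1 redo_depth=0
After op 2 (type): buf='quxbaz' undo_depth=2 redo_depth=0
After op 3 (delete): buf='quxba' undo_depth=3 redo_depth=0
After op 4 (undo): buf='quxbaz' undo_depth=2 redo_depth=1
After op 5 (delete): buf='qu' undo_depth=3 redo_depth=0
After op 6 (type): buf='quok' undo_depth=4 redo_depth=0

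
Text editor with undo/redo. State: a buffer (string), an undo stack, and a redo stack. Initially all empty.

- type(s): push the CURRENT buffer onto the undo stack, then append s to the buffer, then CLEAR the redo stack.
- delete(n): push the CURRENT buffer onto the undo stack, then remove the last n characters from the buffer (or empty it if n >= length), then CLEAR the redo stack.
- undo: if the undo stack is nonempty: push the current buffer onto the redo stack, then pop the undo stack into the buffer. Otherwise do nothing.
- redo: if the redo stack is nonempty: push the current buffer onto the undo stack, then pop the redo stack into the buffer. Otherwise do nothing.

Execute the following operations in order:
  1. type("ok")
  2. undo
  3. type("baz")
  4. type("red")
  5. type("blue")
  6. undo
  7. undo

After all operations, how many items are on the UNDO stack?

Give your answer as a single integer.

Answer: 1

Derivation:
After op 1 (type): buf='ok' undo_depth=1 redo_depth=0
After op 2 (undo): buf='(empty)' undo_depth=0 redo_depth=1
After op 3 (type): buf='baz' undo_depth=1 redo_depth=0
After op 4 (type): buf='bazred' undo_depth=2 redo_depth=0
After op 5 (type): buf='bazredblue' undo_depth=3 redo_depth=0
After op 6 (undo): buf='bazred' undo_depth=2 redo_depth=1
After op 7 (undo): buf='baz' undo_depth=1 redo_depth=2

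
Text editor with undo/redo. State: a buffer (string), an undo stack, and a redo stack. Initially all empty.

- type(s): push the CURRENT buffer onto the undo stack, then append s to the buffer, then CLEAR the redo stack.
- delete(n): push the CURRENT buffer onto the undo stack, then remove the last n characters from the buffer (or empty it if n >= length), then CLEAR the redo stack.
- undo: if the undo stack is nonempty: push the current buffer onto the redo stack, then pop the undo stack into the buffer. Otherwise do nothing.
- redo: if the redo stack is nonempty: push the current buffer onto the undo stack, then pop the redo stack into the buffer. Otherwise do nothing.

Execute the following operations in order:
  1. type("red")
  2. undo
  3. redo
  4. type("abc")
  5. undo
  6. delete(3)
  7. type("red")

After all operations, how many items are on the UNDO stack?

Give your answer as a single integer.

After op 1 (type): buf='red' undo_depth=1 redo_depth=0
After op 2 (undo): buf='(empty)' undo_depth=0 redo_depth=1
After op 3 (redo): buf='red' undo_depth=1 redo_depth=0
After op 4 (type): buf='redabc' undo_depth=2 redo_depth=0
After op 5 (undo): buf='red' undo_depth=1 redo_depth=1
After op 6 (delete): buf='(empty)' undo_depth=2 redo_depth=0
After op 7 (type): buf='red' undo_depth=3 redo_depth=0

Answer: 3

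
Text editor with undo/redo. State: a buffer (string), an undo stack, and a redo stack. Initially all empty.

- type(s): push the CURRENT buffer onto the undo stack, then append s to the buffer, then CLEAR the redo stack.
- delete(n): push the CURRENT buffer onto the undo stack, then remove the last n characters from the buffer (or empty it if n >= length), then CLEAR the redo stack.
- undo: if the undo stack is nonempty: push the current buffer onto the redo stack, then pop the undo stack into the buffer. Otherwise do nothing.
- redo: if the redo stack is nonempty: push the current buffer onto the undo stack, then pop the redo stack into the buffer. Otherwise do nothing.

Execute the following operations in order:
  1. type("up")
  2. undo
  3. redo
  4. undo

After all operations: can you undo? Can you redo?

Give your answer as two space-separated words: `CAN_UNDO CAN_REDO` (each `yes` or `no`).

Answer: no yes

Derivation:
After op 1 (type): buf='up' undo_depth=1 redo_depth=0
After op 2 (undo): buf='(empty)' undo_depth=0 redo_depth=1
After op 3 (redo): buf='up' undo_depth=1 redo_depth=0
After op 4 (undo): buf='(empty)' undo_depth=0 redo_depth=1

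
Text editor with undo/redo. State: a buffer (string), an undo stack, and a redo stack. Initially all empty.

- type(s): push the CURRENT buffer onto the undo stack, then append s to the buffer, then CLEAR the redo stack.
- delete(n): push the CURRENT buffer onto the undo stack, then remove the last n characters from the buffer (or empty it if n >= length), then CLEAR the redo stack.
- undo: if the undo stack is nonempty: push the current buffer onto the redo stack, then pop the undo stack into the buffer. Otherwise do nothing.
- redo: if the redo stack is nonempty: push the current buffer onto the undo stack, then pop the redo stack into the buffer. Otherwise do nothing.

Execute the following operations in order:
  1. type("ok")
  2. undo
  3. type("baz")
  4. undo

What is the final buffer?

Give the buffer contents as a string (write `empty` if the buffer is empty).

Answer: empty

Derivation:
After op 1 (type): buf='ok' undo_depth=1 redo_depth=0
After op 2 (undo): buf='(empty)' undo_depth=0 redo_depth=1
After op 3 (type): buf='baz' undo_depth=1 redo_depth=0
After op 4 (undo): buf='(empty)' undo_depth=0 redo_depth=1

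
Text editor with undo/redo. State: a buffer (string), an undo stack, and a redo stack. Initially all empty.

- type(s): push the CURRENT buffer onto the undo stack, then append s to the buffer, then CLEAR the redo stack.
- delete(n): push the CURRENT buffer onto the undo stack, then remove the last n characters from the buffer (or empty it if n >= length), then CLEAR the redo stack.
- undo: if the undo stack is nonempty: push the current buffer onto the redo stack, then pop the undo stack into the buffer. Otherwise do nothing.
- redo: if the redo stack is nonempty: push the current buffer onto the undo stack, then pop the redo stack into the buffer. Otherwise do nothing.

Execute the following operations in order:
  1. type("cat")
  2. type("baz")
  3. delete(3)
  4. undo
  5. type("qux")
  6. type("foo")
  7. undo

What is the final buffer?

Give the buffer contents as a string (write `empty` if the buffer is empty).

After op 1 (type): buf='cat' undo_depth=1 redo_depth=0
After op 2 (type): buf='catbaz' undo_depth=2 redo_depth=0
After op 3 (delete): buf='cat' undo_depth=3 redo_depth=0
After op 4 (undo): buf='catbaz' undo_depth=2 redo_depth=1
After op 5 (type): buf='catbazqux' undo_depth=3 redo_depth=0
After op 6 (type): buf='catbazquxfoo' undo_depth=4 redo_depth=0
After op 7 (undo): buf='catbazqux' undo_depth=3 redo_depth=1

Answer: catbazqux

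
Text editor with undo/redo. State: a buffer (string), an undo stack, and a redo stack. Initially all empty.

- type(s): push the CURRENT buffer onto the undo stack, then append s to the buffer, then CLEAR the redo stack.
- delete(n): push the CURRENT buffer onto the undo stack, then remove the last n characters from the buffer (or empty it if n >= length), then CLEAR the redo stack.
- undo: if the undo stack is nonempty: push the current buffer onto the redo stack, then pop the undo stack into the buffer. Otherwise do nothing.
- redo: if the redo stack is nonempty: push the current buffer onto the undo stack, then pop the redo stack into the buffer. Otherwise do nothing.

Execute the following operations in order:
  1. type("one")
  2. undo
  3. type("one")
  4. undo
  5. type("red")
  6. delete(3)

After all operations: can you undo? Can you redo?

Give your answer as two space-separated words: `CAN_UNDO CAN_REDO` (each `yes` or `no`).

After op 1 (type): buf='one' undo_depth=1 redo_depth=0
After op 2 (undo): buf='(empty)' undo_depth=0 redo_depth=1
After op 3 (type): buf='one' undo_depth=1 redo_depth=0
After op 4 (undo): buf='(empty)' undo_depth=0 redo_depth=1
After op 5 (type): buf='red' undo_depth=1 redo_depth=0
After op 6 (delete): buf='(empty)' undo_depth=2 redo_depth=0

Answer: yes no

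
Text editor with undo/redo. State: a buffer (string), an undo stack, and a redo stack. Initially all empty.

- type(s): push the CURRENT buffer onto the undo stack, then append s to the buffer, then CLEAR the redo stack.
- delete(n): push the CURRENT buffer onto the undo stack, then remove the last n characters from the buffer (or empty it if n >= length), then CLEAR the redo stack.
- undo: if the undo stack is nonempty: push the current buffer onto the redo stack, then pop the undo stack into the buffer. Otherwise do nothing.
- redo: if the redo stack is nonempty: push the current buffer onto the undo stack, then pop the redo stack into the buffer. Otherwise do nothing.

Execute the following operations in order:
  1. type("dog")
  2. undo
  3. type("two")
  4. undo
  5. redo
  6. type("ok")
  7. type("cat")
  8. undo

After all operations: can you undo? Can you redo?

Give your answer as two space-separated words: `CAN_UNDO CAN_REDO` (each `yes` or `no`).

Answer: yes yes

Derivation:
After op 1 (type): buf='dog' undo_depth=1 redo_depth=0
After op 2 (undo): buf='(empty)' undo_depth=0 redo_depth=1
After op 3 (type): buf='two' undo_depth=1 redo_depth=0
After op 4 (undo): buf='(empty)' undo_depth=0 redo_depth=1
After op 5 (redo): buf='two' undo_depth=1 redo_depth=0
After op 6 (type): buf='twook' undo_depth=2 redo_depth=0
After op 7 (type): buf='twookcat' undo_depth=3 redo_depth=0
After op 8 (undo): buf='twook' undo_depth=2 redo_depth=1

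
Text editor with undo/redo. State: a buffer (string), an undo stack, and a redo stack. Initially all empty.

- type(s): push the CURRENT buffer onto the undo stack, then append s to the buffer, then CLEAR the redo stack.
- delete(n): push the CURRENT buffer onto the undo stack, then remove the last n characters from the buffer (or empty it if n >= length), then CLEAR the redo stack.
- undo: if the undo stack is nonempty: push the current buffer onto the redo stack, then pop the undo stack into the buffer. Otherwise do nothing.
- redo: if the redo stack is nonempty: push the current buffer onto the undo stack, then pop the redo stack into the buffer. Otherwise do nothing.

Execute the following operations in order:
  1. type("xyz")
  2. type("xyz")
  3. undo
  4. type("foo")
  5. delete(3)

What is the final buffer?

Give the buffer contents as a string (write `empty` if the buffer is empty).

Answer: xyz

Derivation:
After op 1 (type): buf='xyz' undo_depth=1 redo_depth=0
After op 2 (type): buf='xyzxyz' undo_depth=2 redo_depth=0
After op 3 (undo): buf='xyz' undo_depth=1 redo_depth=1
After op 4 (type): buf='xyzfoo' undo_depth=2 redo_depth=0
After op 5 (delete): buf='xyz' undo_depth=3 redo_depth=0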